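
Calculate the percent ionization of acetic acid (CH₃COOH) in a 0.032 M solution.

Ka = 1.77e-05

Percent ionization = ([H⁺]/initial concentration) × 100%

Using Ka equilibrium: x² + Ka×x - Ka×C = 0. Solving: [H⁺] = 7.4380e-04. Percent = (7.4380e-04/0.032) × 100

Percent ionization = 2.32%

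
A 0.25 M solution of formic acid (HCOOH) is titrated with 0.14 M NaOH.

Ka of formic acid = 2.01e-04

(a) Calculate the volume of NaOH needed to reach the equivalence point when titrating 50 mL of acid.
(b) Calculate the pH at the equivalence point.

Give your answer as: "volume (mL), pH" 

moles acid = 0.25 × 50/1000 = 0.0125 mol; V_base = moles/0.14 × 1000 = 89.3 mL. At equivalence only the conjugate base is present: [A⁻] = 0.0125/0.139 = 8.9744e-02 M. Kb = Kw/Ka = 4.98e-11; [OH⁻] = √(Kb × [A⁻]) = 2.1130e-06; pOH = 5.68; pH = 14 - pOH = 8.32.

V = 89.3 mL, pH = 8.32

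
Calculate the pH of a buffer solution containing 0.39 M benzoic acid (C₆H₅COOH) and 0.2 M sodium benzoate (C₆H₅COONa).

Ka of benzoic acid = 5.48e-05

pKa = -log(5.48e-05) = 4.26. pH = pKa + log([A⁻]/[HA]) = 4.26 + log(0.2/0.39)

pH = 3.97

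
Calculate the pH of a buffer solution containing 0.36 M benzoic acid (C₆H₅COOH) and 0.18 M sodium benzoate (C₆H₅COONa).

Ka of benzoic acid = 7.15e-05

pKa = -log(7.15e-05) = 4.15. pH = pKa + log([A⁻]/[HA]) = 4.15 + log(0.18/0.36)

pH = 3.84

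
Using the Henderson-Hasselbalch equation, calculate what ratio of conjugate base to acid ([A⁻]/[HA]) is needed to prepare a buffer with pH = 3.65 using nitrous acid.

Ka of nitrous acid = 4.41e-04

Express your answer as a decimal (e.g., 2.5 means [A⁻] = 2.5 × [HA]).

pKa = -log(4.41e-04) = 3.3556. pH = pKa + log([A⁻]/[HA]), so log([A⁻]/[HA]) = pH − pKa = 3.65 − 3.3556 = 0.2944. [A⁻]/[HA] = 10^(0.2944) = 1.97

[A⁻]/[HA] = 1.97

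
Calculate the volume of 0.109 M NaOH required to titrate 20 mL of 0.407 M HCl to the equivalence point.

At equivalence: moles acid = moles base. moles HCl = 0.407 × 20/1000 = 0.00814 mol. V_base = moles / 0.109 × 1000 = 74.7 mL.

V_{base} = 74.7 mL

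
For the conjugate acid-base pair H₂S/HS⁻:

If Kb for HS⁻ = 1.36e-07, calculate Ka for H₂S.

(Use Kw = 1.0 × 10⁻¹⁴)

For a conjugate pair Ka × Kb = Kw, so Ka = Kw/Kb = 1.0 × 10⁻¹⁴ / 1.36e-07 = 7.35e-08.

K_a = 7.35e-08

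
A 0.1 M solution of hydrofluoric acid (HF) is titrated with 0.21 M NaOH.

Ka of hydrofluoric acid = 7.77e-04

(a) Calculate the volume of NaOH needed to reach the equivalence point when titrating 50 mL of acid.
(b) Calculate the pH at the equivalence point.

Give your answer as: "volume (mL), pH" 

moles acid = 0.1 × 50/1000 = 0.005 mol; V_base = moles/0.21 × 1000 = 23.8 mL. At equivalence only the conjugate base is present: [A⁻] = 0.005/0.074 = 6.7742e-02 M. Kb = Kw/Ka = 1.29e-11; [OH⁻] = √(Kb × [A⁻]) = 9.3372e-07; pOH = 6.03; pH = 14 - pOH = 7.97.

V = 23.8 mL, pH = 7.97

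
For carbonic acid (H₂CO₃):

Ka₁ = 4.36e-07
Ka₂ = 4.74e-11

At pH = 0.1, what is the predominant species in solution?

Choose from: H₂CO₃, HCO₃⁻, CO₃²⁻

pKa₁ = 6.36, pKa₂ = 10.32. For a polyprotic acid the predominant species crosses at each pKa: below pKa_n the protonated form dominates, above it the deprotonated form does. At pH = 0.1, the predominant species is H₂CO₃.

H₂CO₃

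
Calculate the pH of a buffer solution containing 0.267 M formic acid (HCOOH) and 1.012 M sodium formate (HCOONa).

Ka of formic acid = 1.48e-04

pKa = -log(1.48e-04) = 3.83. pH = pKa + log([A⁻]/[HA]) = 3.83 + log(1.012/0.267)

pH = 4.41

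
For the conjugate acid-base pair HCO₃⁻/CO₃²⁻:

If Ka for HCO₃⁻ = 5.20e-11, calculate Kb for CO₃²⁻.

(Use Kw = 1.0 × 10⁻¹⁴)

For a conjugate pair Ka × Kb = Kw, so Kb = Kw/Ka = 1.0 × 10⁻¹⁴ / 5.20e-11 = 1.92e-04.

K_b = 1.92e-04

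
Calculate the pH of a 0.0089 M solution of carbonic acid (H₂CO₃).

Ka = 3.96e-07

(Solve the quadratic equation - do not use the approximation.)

x² + Ka×x - Ka×C = 0. Using quadratic formula: [H⁺] = 5.9169e-05

pH = 4.23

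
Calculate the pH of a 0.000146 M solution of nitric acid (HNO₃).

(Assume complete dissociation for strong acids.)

[H⁺] = 0.000146 M for strong acid. pH = -log[H⁺] = -log(0.000146)

pH = 3.84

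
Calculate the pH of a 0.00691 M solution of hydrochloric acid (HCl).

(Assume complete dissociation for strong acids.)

[H⁺] = 0.00691 M for strong acid. pH = -log[H⁺] = -log(0.00691)

pH = 2.16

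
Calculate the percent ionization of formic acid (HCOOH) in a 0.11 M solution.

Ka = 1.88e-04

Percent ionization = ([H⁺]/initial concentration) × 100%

Using Ka equilibrium: x² + Ka×x - Ka×C = 0. Solving: [H⁺] = 4.4545e-03. Percent = (4.4545e-03/0.11) × 100

Percent ionization = 4.05%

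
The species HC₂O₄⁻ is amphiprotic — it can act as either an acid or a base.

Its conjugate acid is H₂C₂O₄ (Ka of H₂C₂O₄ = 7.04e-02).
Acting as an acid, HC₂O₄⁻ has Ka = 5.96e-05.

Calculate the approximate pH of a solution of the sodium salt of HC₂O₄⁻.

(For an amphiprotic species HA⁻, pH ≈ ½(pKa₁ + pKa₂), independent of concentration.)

pKa₁ = -log(7.04e-02) = 1.15; pKa₂ = -log(5.96e-05) = 4.22. For an amphiprotic species, pH ≈ ½(pKa₁ + pKa₂) = ½(1.15 + 4.22) = 2.69.

pH = 2.69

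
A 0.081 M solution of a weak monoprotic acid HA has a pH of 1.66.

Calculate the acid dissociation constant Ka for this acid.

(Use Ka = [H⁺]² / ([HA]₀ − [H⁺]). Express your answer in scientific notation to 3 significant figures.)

[H⁺] = 10^(−pH) = 10^(−1.66) = 2.188e-02 M. For HA ⇌ H⁺ + A⁻, Ka = [H⁺][A⁻]/[HA] = [H⁺]² / ([HA]₀ − [H⁺]) = (2.188e-02)² / (0.081 − 2.188e-02) = 8.10e-03.

K_a = 8.10e-03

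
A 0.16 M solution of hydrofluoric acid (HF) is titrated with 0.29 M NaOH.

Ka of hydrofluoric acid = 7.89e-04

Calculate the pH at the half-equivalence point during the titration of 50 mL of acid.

At half-equivalence [HA] = [A⁻], so Henderson-Hasselbalch gives pH = pKa = -log(7.89e-04) = 3.10.

pH = pKa = 3.10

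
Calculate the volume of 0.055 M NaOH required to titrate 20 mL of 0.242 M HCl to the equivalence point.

At equivalence: moles acid = moles base. moles HCl = 0.242 × 20/1000 = 0.00484 mol. V_base = moles / 0.055 × 1000 = 88.0 mL.

V_{base} = 88.0 mL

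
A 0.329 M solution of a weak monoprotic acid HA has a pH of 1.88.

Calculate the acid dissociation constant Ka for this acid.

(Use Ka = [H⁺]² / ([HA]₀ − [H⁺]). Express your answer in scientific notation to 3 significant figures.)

[H⁺] = 10^(−pH) = 10^(−1.88) = 1.318e-02 M. For HA ⇌ H⁺ + A⁻, Ka = [H⁺][A⁻]/[HA] = [H⁺]² / ([HA]₀ − [H⁺]) = (1.318e-02)² / (0.329 − 1.318e-02) = 5.50e-04.

K_a = 5.50e-04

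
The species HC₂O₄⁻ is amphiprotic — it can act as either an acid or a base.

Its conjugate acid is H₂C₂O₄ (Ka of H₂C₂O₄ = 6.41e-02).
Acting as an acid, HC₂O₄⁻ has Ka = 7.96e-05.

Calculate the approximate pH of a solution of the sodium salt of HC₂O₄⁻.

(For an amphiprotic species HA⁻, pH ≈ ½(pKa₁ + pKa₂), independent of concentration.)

pKa₁ = -log(6.41e-02) = 1.19; pKa₂ = -log(7.96e-05) = 4.10. For an amphiprotic species, pH ≈ ½(pKa₁ + pKa₂) = ½(1.19 + 4.10) = 2.65.

pH = 2.65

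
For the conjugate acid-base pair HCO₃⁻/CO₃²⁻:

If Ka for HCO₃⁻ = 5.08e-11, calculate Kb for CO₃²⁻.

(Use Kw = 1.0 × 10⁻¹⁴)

For a conjugate pair Ka × Kb = Kw, so Kb = Kw/Ka = 1.0 × 10⁻¹⁴ / 5.08e-11 = 1.97e-04.

K_b = 1.97e-04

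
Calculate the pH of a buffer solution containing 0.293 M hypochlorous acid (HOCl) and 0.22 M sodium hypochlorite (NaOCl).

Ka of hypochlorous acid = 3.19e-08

pKa = -log(3.19e-08) = 7.50. pH = pKa + log([A⁻]/[HA]) = 7.50 + log(0.22/0.293)

pH = 7.37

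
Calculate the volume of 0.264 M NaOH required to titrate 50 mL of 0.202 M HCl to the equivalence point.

At equivalence: moles acid = moles base. moles HCl = 0.202 × 50/1000 = 0.0101 mol. V_base = moles / 0.264 × 1000 = 38.3 mL.

V_{base} = 38.3 mL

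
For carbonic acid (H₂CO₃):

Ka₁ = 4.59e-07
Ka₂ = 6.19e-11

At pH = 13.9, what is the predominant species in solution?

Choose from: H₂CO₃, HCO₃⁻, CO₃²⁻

pKa₁ = 6.34, pKa₂ = 10.21. For a polyprotic acid the predominant species crosses at each pKa: below pKa_n the protonated form dominates, above it the deprotonated form does. At pH = 13.9, the predominant species is CO₃²⁻.

CO₃²⁻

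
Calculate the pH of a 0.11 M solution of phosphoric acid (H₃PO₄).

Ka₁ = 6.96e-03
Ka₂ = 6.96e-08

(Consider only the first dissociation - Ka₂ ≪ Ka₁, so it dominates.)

First dissociation dominates. From Ka₁ = [H⁺][HA⁻]/[H₂A], x² + Ka₁·x − Ka₁·C = 0 with C = 0.11 M and Ka₁ = 6.96e-03. Solving: [H⁺] = (−Ka₁ + √(Ka₁² + 4·Ka₁·C)) / 2 = 2.4407e-02 M. pH = -log(2.4407e-02) = 1.61.

pH = 1.61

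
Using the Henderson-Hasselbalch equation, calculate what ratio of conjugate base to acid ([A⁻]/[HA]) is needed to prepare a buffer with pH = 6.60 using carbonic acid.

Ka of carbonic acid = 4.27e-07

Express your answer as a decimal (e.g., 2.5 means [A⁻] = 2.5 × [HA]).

pKa = -log(4.27e-07) = 6.3696. pH = pKa + log([A⁻]/[HA]), so log([A⁻]/[HA]) = pH − pKa = 6.60 − 6.3696 = 0.2304. [A⁻]/[HA] = 10^(0.2304) = 1.70

[A⁻]/[HA] = 1.70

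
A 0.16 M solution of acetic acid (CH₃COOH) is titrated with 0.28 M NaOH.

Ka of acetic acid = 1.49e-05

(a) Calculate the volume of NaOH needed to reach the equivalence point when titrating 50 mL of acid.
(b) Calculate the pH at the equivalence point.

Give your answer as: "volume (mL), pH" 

moles acid = 0.16 × 50/1000 = 0.008 mol; V_base = moles/0.28 × 1000 = 28.6 mL. At equivalence only the conjugate base is present: [A⁻] = 0.008/0.079 = 1.0182e-01 M. Kb = Kw/Ka = 6.71e-10; [OH⁻] = √(Kb × [A⁻]) = 8.2665e-06; pOH = 5.08; pH = 14 - pOH = 8.92.

V = 28.6 mL, pH = 8.92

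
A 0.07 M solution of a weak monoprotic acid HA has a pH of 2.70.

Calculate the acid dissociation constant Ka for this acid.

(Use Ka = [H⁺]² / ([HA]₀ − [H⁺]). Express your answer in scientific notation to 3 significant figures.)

[H⁺] = 10^(−pH) = 10^(−2.70) = 1.995e-03 M. For HA ⇌ H⁺ + A⁻, Ka = [H⁺][A⁻]/[HA] = [H⁺]² / ([HA]₀ − [H⁺]) = (1.995e-03)² / (0.07 − 1.995e-03) = 5.85e-05.

K_a = 5.85e-05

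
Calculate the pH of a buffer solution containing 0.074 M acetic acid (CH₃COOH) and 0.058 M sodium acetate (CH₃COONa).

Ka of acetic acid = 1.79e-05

pKa = -log(1.79e-05) = 4.75. pH = pKa + log([A⁻]/[HA]) = 4.75 + log(0.058/0.074)

pH = 4.64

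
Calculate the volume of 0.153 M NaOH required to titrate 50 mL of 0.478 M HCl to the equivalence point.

At equivalence: moles acid = moles base. moles HCl = 0.478 × 50/1000 = 0.0239 mol. V_base = moles / 0.153 × 1000 = 156.2 mL.

V_{base} = 156.2 mL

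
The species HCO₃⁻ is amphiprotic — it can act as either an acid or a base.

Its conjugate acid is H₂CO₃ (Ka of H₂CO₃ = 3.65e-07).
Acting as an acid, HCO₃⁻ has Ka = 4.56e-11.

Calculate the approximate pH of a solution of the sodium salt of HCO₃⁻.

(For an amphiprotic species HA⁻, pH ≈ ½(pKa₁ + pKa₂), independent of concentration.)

pKa₁ = -log(3.65e-07) = 6.44; pKa₂ = -log(4.56e-11) = 10.34. For an amphiprotic species, pH ≈ ½(pKa₁ + pKa₂) = ½(6.44 + 10.34) = 8.39.

pH = 8.39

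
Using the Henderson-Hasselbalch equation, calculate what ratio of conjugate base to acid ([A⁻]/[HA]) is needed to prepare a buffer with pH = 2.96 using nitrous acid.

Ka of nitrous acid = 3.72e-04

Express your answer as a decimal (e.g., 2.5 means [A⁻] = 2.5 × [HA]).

pKa = -log(3.72e-04) = 3.4295. pH = pKa + log([A⁻]/[HA]), so log([A⁻]/[HA]) = pH − pKa = 2.96 − 3.4295 = -0.4695. [A⁻]/[HA] = 10^(-0.4695) = 0.339

[A⁻]/[HA] = 0.339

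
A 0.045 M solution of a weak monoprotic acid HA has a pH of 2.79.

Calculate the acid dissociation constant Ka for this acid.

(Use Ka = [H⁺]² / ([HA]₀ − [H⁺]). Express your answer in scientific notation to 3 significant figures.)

[H⁺] = 10^(−pH) = 10^(−2.79) = 1.622e-03 M. For HA ⇌ H⁺ + A⁻, Ka = [H⁺][A⁻]/[HA] = [H⁺]² / ([HA]₀ − [H⁺]) = (1.622e-03)² / (0.045 − 1.622e-03) = 6.06e-05.

K_a = 6.06e-05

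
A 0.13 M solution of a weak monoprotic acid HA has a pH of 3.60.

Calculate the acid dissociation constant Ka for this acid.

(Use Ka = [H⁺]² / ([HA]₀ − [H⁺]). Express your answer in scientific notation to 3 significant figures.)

[H⁺] = 10^(−pH) = 10^(−3.60) = 2.512e-04 M. For HA ⇌ H⁺ + A⁻, Ka = [H⁺][A⁻]/[HA] = [H⁺]² / ([HA]₀ − [H⁺]) = (2.512e-04)² / (0.13 − 2.512e-04) = 4.86e-07.

K_a = 4.86e-07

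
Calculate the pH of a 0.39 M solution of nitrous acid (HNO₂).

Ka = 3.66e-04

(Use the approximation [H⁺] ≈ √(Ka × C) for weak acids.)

[H⁺] = √(Ka × C) = √(3.66e-04 × 0.39) = 1.1947e-02. pH = -log(1.1947e-02)

pH = 1.92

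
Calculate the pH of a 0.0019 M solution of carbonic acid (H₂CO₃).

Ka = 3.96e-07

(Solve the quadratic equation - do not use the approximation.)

x² + Ka×x - Ka×C = 0. Using quadratic formula: [H⁺] = 2.7233e-05

pH = 4.56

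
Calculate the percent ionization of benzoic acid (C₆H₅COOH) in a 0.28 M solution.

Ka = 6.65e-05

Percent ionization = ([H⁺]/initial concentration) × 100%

Using Ka equilibrium: x² + Ka×x - Ka×C = 0. Solving: [H⁺] = 4.2820e-03. Percent = (4.2820e-03/0.28) × 100

Percent ionization = 1.53%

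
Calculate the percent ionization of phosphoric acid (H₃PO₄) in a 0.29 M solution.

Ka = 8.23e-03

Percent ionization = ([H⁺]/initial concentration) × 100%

Using Ka equilibrium: x² + Ka×x - Ka×C = 0. Solving: [H⁺] = 4.4912e-02. Percent = (4.4912e-02/0.29) × 100

Percent ionization = 15.5%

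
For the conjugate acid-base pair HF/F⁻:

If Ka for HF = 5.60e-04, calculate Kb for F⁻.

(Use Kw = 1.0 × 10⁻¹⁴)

For a conjugate pair Ka × Kb = Kw, so Kb = Kw/Ka = 1.0 × 10⁻¹⁴ / 5.60e-04 = 1.79e-11.

K_b = 1.79e-11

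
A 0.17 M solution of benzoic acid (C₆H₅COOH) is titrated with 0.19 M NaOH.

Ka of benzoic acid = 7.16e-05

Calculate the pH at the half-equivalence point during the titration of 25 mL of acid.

At half-equivalence [HA] = [A⁻], so Henderson-Hasselbalch gives pH = pKa = -log(7.16e-05) = 4.15.

pH = pKa = 4.15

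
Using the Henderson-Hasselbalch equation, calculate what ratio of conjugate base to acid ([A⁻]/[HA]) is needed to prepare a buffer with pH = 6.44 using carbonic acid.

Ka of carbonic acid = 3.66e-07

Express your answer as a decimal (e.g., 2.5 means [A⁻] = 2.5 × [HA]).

pKa = -log(3.66e-07) = 6.4365. pH = pKa + log([A⁻]/[HA]), so log([A⁻]/[HA]) = pH − pKa = 6.44 − 6.4365 = 0.0035. [A⁻]/[HA] = 10^(0.0035) = 1.01

[A⁻]/[HA] = 1.01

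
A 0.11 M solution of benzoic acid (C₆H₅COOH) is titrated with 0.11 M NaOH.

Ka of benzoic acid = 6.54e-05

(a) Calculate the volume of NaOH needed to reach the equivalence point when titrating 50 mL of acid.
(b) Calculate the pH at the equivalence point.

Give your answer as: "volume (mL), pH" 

moles acid = 0.11 × 50/1000 = 0.0055 mol; V_base = moles/0.11 × 1000 = 50.0 mL. At equivalence only the conjugate base is present: [A⁻] = 0.0055/0.100 = 5.5000e-02 M. Kb = Kw/Ka = 1.53e-10; [OH⁻] = √(Kb × [A⁻]) = 2.9000e-06; pOH = 5.54; pH = 14 - pOH = 8.46.

V = 50.0 mL, pH = 8.46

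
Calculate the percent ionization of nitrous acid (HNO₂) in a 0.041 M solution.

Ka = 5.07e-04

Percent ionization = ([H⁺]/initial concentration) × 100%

Using Ka equilibrium: x² + Ka×x - Ka×C = 0. Solving: [H⁺] = 4.3128e-03. Percent = (4.3128e-03/0.041) × 100

Percent ionization = 10.5%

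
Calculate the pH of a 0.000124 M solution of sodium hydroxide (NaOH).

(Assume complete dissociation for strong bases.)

[OH⁻] = 0.000124 M for strong base. pOH = -log[OH⁻] = 3.91, pH = 14 - pOH

pH = 10.09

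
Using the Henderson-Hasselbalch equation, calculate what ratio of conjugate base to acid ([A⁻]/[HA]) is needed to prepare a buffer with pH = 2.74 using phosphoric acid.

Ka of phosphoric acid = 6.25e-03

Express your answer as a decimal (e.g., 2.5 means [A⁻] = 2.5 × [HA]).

pKa = -log(6.25e-03) = 2.2041. pH = pKa + log([A⁻]/[HA]), so log([A⁻]/[HA]) = pH − pKa = 2.74 − 2.2041 = 0.5359. [A⁻]/[HA] = 10^(0.5359) = 3.43

[A⁻]/[HA] = 3.43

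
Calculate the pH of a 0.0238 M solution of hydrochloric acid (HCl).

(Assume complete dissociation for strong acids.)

[H⁺] = 0.0238 M for strong acid. pH = -log[H⁺] = -log(0.0238)

pH = 1.62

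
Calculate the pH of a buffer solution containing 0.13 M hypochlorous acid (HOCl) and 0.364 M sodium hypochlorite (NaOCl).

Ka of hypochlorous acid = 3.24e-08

pKa = -log(3.24e-08) = 7.49. pH = pKa + log([A⁻]/[HA]) = 7.49 + log(0.364/0.13)

pH = 7.94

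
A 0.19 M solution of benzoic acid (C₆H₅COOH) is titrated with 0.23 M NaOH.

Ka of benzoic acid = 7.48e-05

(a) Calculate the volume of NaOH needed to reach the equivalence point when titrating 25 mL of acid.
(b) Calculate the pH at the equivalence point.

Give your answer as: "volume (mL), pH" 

moles acid = 0.19 × 25/1000 = 0.00475 mol; V_base = moles/0.23 × 1000 = 20.7 mL. At equivalence only the conjugate base is present: [A⁻] = 0.00475/0.046 = 1.0405e-01 M. Kb = Kw/Ka = 1.34e-10; [OH⁻] = √(Kb × [A⁻]) = 3.7296e-06; pOH = 5.43; pH = 14 - pOH = 8.57.

V = 20.7 mL, pH = 8.57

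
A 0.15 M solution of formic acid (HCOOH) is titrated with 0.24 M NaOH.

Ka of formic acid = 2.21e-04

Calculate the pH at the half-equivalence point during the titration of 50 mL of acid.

At half-equivalence [HA] = [A⁻], so Henderson-Hasselbalch gives pH = pKa = -log(2.21e-04) = 3.66.

pH = pKa = 3.66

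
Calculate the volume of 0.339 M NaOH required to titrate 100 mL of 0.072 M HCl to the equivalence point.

At equivalence: moles acid = moles base. moles HCl = 0.072 × 100/1000 = 0.0072 mol. V_base = moles / 0.339 × 1000 = 21.2 mL.

V_{base} = 21.2 mL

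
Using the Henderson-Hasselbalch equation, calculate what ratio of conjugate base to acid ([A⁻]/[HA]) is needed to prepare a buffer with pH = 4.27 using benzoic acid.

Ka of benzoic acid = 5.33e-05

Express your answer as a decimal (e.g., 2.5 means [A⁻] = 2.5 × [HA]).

pKa = -log(5.33e-05) = 4.2733. pH = pKa + log([A⁻]/[HA]), so log([A⁻]/[HA]) = pH − pKa = 4.27 − 4.2733 = -0.0033. [A⁻]/[HA] = 10^(-0.0033) = 0.992

[A⁻]/[HA] = 0.992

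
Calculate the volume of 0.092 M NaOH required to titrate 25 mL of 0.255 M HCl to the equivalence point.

At equivalence: moles acid = moles base. moles HCl = 0.255 × 25/1000 = 0.006375 mol. V_base = moles / 0.092 × 1000 = 69.3 mL.

V_{base} = 69.3 mL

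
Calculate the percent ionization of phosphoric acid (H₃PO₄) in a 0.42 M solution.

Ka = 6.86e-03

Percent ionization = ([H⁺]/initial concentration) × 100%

Using Ka equilibrium: x² + Ka×x - Ka×C = 0. Solving: [H⁺] = 5.0356e-02. Percent = (5.0356e-02/0.42) × 100

Percent ionization = 12%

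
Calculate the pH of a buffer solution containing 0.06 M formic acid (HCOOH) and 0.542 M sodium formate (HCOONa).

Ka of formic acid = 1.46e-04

pKa = -log(1.46e-04) = 3.84. pH = pKa + log([A⁻]/[HA]) = 3.84 + log(0.542/0.06)

pH = 4.79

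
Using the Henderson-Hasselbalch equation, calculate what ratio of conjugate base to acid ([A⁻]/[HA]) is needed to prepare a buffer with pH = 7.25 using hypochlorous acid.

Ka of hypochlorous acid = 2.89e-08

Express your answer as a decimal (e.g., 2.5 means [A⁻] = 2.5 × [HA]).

pKa = -log(2.89e-08) = 7.5391. pH = pKa + log([A⁻]/[HA]), so log([A⁻]/[HA]) = pH − pKa = 7.25 − 7.5391 = -0.2891. [A⁻]/[HA] = 10^(-0.2891) = 0.514

[A⁻]/[HA] = 0.514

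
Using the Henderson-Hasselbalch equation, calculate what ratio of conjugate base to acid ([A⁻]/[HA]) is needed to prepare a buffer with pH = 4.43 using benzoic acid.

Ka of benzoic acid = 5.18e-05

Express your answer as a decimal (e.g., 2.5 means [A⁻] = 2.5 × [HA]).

pKa = -log(5.18e-05) = 4.2857. pH = pKa + log([A⁻]/[HA]), so log([A⁻]/[HA]) = pH − pKa = 4.43 − 4.2857 = 0.1443. [A⁻]/[HA] = 10^(0.1443) = 1.39

[A⁻]/[HA] = 1.39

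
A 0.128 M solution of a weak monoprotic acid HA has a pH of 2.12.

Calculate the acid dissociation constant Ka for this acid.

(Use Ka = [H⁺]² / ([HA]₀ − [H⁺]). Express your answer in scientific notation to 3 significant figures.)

[H⁺] = 10^(−pH) = 10^(−2.12) = 7.586e-03 M. For HA ⇌ H⁺ + A⁻, Ka = [H⁺][A⁻]/[HA] = [H⁺]² / ([HA]₀ − [H⁺]) = (7.586e-03)² / (0.128 − 7.586e-03) = 4.78e-04.

K_a = 4.78e-04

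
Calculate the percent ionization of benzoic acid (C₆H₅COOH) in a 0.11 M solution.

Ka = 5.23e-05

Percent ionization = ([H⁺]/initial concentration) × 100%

Using Ka equilibrium: x² + Ka×x - Ka×C = 0. Solving: [H⁺] = 2.3725e-03. Percent = (2.3725e-03/0.11) × 100

Percent ionization = 2.16%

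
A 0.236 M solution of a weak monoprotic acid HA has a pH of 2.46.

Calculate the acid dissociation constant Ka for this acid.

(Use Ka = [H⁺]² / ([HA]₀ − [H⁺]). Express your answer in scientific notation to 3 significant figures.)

[H⁺] = 10^(−pH) = 10^(−2.46) = 3.467e-03 M. For HA ⇌ H⁺ + A⁻, Ka = [H⁺][A⁻]/[HA] = [H⁺]² / ([HA]₀ − [H⁺]) = (3.467e-03)² / (0.236 − 3.467e-03) = 5.17e-05.

K_a = 5.17e-05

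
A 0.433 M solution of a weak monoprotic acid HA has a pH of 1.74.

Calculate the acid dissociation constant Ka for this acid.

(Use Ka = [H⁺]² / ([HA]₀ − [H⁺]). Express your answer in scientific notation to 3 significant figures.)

[H⁺] = 10^(−pH) = 10^(−1.74) = 1.820e-02 M. For HA ⇌ H⁺ + A⁻, Ka = [H⁺][A⁻]/[HA] = [H⁺]² / ([HA]₀ − [H⁺]) = (1.820e-02)² / (0.433 − 1.820e-02) = 7.98e-04.

K_a = 7.98e-04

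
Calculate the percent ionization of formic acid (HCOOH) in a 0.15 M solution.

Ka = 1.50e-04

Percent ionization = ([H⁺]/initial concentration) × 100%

Using Ka equilibrium: x² + Ka×x - Ka×C = 0. Solving: [H⁺] = 4.6690e-03. Percent = (4.6690e-03/0.15) × 100

Percent ionization = 3.11%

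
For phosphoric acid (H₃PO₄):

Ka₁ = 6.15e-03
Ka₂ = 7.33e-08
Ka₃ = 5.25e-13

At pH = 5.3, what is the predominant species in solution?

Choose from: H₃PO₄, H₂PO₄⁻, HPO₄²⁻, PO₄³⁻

pKa₁ = 2.21, pKa₂ = 7.13, pKa₃ = 12.28. For a polyprotic acid the predominant species crosses at each pKa: below pKa_n the protonated form dominates, above it the deprotonated form does. At pH = 5.3, the predominant species is H₂PO₄⁻.

H₂PO₄⁻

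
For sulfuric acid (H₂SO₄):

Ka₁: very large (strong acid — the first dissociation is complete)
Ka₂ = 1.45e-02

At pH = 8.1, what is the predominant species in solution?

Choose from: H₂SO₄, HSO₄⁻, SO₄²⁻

The first dissociation is complete, so H₂SO₄ itself is never the predominant species in water; pKa₂ = -log(1.45e-02) = 1.84. For a polyprotic acid the predominant species crosses at each pKa: below pKa_n the protonated form dominates, above it the deprotonated form does. At pH = 8.1, the predominant species is SO₄²⁻.

SO₄²⁻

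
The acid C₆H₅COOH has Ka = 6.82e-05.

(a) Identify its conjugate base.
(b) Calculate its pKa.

(a) The conjugate base is formed by removing one H⁺ from C₆H₅COOH, giving C₆H₅COO⁻. (b) pKa = -log(Ka) = -log(6.82e-05) = 4.17.

Conjugate base: C₆H₅COO⁻; pK_a = 4.17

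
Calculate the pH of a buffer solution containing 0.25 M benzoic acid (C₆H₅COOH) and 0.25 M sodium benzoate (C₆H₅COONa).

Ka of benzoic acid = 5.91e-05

pKa = -log(5.91e-05) = 4.23. pH = pKa + log([A⁻]/[HA]) = 4.23 + log(0.25/0.25)

pH = 4.23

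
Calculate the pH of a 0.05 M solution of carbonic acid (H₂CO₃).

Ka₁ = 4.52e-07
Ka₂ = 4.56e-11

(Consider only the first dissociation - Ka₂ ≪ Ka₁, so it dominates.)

First dissociation dominates. From Ka₁ = [H⁺][HA⁻]/[H₂A], x² + Ka₁·x − Ka₁·C = 0 with C = 0.05 M and Ka₁ = 4.52e-07. Solving: [H⁺] = (−Ka₁ + √(Ka₁² + 4·Ka₁·C)) / 2 = 1.5011e-04 M. pH = -log(1.5011e-04) = 3.82.

pH = 3.82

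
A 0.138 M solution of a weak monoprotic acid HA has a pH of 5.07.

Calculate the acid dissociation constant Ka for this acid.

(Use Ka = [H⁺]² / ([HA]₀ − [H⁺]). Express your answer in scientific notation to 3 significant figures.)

[H⁺] = 10^(−pH) = 10^(−5.07) = 8.511e-06 M. For HA ⇌ H⁺ + A⁻, Ka = [H⁺][A⁻]/[HA] = [H⁺]² / ([HA]₀ − [H⁺]) = (8.511e-06)² / (0.138 − 8.511e-06) = 5.25e-10.

K_a = 5.25e-10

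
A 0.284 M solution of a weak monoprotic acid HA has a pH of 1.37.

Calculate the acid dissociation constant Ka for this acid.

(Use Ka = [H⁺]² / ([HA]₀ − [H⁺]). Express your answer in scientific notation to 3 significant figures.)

[H⁺] = 10^(−pH) = 10^(−1.37) = 4.266e-02 M. For HA ⇌ H⁺ + A⁻, Ka = [H⁺][A⁻]/[HA] = [H⁺]² / ([HA]₀ − [H⁺]) = (4.266e-02)² / (0.284 − 4.266e-02) = 7.54e-03.

K_a = 7.54e-03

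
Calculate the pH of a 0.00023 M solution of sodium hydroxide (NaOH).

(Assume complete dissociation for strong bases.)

[OH⁻] = 0.00023 M for strong base. pOH = -log[OH⁻] = 3.64, pH = 14 - pOH

pH = 10.36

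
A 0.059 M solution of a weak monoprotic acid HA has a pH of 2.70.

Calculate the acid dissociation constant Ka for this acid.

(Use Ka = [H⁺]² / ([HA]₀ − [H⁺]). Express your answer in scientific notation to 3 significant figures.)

[H⁺] = 10^(−pH) = 10^(−2.70) = 1.995e-03 M. For HA ⇌ H⁺ + A⁻, Ka = [H⁺][A⁻]/[HA] = [H⁺]² / ([HA]₀ − [H⁺]) = (1.995e-03)² / (0.059 − 1.995e-03) = 6.98e-05.

K_a = 6.98e-05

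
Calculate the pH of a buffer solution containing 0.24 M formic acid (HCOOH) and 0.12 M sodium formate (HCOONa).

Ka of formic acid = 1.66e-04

pKa = -log(1.66e-04) = 3.78. pH = pKa + log([A⁻]/[HA]) = 3.78 + log(0.12/0.24)

pH = 3.48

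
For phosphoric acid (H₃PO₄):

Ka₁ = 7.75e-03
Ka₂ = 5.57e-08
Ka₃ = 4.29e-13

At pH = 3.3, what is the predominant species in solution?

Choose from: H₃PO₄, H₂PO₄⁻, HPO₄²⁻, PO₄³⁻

pKa₁ = 2.11, pKa₂ = 7.25, pKa₃ = 12.37. For a polyprotic acid the predominant species crosses at each pKa: below pKa_n the protonated form dominates, above it the deprotonated form does. At pH = 3.3, the predominant species is H₂PO₄⁻.

H₂PO₄⁻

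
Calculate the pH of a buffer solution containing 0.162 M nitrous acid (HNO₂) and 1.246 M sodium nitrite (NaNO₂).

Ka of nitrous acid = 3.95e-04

pKa = -log(3.95e-04) = 3.40. pH = pKa + log([A⁻]/[HA]) = 3.40 + log(1.246/0.162)

pH = 4.29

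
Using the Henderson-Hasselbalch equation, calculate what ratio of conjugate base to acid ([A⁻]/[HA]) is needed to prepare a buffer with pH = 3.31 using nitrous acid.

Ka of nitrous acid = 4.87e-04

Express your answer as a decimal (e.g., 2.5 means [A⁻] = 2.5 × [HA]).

pKa = -log(4.87e-04) = 3.3125. pH = pKa + log([A⁻]/[HA]), so log([A⁻]/[HA]) = pH − pKa = 3.31 − 3.3125 = -0.0025. [A⁻]/[HA] = 10^(-0.0025) = 0.994

[A⁻]/[HA] = 0.994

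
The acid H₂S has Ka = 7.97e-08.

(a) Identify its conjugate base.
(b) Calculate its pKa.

(a) The conjugate base is formed by removing one H⁺ from H₂S, giving HS⁻. (b) pKa = -log(Ka) = -log(7.97e-08) = 7.10.

Conjugate base: HS⁻; pK_a = 7.10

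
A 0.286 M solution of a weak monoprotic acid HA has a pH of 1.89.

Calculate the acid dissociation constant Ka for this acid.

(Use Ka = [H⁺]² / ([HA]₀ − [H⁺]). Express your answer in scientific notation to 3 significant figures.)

[H⁺] = 10^(−pH) = 10^(−1.89) = 1.288e-02 M. For HA ⇌ H⁺ + A⁻, Ka = [H⁺][A⁻]/[HA] = [H⁺]² / ([HA]₀ − [H⁺]) = (1.288e-02)² / (0.286 − 1.288e-02) = 6.08e-04.

K_a = 6.08e-04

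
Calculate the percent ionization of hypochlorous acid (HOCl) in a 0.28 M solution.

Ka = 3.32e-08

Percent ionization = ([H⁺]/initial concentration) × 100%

Using Ka equilibrium: x² + Ka×x - Ka×C = 0. Solving: [H⁺] = 9.6399e-05. Percent = (9.6399e-05/0.28) × 100

Percent ionization = 0.0344%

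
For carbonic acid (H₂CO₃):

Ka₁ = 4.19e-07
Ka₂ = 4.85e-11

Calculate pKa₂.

pKa₂ = -log(Ka₂) = -log(4.85e-11) = 10.31.

pK_{a2} = 10.31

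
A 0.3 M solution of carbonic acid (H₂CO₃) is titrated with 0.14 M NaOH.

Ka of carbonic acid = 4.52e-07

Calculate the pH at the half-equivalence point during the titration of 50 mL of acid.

At half-equivalence [HA] = [A⁻], so Henderson-Hasselbalch gives pH = pKa = -log(4.52e-07) = 6.34.

pH = pKa = 6.34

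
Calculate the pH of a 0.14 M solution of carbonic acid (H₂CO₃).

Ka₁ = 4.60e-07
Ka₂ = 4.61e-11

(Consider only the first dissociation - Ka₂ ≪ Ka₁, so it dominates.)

First dissociation dominates. From Ka₁ = [H⁺][HA⁻]/[H₂A], x² + Ka₁·x − Ka₁·C = 0 with C = 0.14 M and Ka₁ = 4.60e-07. Solving: [H⁺] = (−Ka₁ + √(Ka₁² + 4·Ka₁·C)) / 2 = 2.5354e-04 M. pH = -log(2.5354e-04) = 3.60.

pH = 3.60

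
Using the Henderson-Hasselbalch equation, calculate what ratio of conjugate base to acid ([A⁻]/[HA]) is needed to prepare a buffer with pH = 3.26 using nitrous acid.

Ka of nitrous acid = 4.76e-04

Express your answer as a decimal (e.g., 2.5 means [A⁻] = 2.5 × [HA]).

pKa = -log(4.76e-04) = 3.3224. pH = pKa + log([A⁻]/[HA]), so log([A⁻]/[HA]) = pH − pKa = 3.26 − 3.3224 = -0.0624. [A⁻]/[HA] = 10^(-0.0624) = 0.866

[A⁻]/[HA] = 0.866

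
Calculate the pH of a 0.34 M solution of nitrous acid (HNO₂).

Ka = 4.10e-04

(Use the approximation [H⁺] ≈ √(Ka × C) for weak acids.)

[H⁺] = √(Ka × C) = √(4.10e-04 × 0.34) = 1.1807e-02. pH = -log(1.1807e-02)

pH = 1.93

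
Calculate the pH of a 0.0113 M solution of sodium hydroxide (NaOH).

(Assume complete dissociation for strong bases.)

[OH⁻] = 0.0113 M for strong base. pOH = -log[OH⁻] = 1.95, pH = 14 - pOH

pH = 12.05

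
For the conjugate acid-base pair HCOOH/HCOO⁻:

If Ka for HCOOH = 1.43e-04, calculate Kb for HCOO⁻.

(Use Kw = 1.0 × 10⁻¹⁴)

For a conjugate pair Ka × Kb = Kw, so Kb = Kw/Ka = 1.0 × 10⁻¹⁴ / 1.43e-04 = 6.99e-11.

K_b = 6.99e-11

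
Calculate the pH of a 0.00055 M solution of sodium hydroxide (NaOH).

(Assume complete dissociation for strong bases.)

[OH⁻] = 0.00055 M for strong base. pOH = -log[OH⁻] = 3.26, pH = 14 - pOH

pH = 10.74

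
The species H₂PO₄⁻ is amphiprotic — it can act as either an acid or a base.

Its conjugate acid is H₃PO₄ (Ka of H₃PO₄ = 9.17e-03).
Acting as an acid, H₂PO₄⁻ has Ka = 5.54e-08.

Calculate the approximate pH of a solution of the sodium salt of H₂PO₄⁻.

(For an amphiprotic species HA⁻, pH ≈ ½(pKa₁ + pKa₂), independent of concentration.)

pKa₁ = -log(9.17e-03) = 2.04; pKa₂ = -log(5.54e-08) = 7.26. For an amphiprotic species, pH ≈ ½(pKa₁ + pKa₂) = ½(2.04 + 7.26) = 4.65.

pH = 4.65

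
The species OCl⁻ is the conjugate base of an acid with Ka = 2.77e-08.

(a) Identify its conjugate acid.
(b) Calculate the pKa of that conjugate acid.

(a) The conjugate acid is formed by adding one H⁺ to OCl⁻, giving HOCl. (b) pKa = -log(Ka) = -log(2.77e-08) = 7.56.

Conjugate acid: HOCl; pK_a = 7.56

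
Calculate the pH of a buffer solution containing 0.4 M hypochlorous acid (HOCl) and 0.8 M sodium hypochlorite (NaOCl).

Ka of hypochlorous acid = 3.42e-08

pKa = -log(3.42e-08) = 7.47. pH = pKa + log([A⁻]/[HA]) = 7.47 + log(0.8/0.4)

pH = 7.77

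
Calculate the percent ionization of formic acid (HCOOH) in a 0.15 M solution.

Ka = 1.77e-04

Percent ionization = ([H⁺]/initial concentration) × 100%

Using Ka equilibrium: x² + Ka×x - Ka×C = 0. Solving: [H⁺] = 5.0649e-03. Percent = (5.0649e-03/0.15) × 100

Percent ionization = 3.38%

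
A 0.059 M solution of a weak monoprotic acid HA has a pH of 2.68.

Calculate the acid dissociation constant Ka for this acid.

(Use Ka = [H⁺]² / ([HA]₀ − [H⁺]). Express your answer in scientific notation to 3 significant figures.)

[H⁺] = 10^(−pH) = 10^(−2.68) = 2.089e-03 M. For HA ⇌ H⁺ + A⁻, Ka = [H⁺][A⁻]/[HA] = [H⁺]² / ([HA]₀ − [H⁺]) = (2.089e-03)² / (0.059 − 2.089e-03) = 7.67e-05.

K_a = 7.67e-05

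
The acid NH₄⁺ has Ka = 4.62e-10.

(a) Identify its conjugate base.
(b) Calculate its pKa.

(a) The conjugate base is formed by removing one H⁺ from NH₄⁺, giving NH₃. (b) pKa = -log(Ka) = -log(4.62e-10) = 9.34.

Conjugate base: NH₃; pK_a = 9.34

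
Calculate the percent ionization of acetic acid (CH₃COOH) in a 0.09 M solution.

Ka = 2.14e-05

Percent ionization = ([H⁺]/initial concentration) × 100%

Using Ka equilibrium: x² + Ka×x - Ka×C = 0. Solving: [H⁺] = 1.3771e-03. Percent = (1.3771e-03/0.09) × 100

Percent ionization = 1.53%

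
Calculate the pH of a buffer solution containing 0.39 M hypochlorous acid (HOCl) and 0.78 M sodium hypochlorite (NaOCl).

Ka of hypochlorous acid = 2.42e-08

pKa = -log(2.42e-08) = 7.62. pH = pKa + log([A⁻]/[HA]) = 7.62 + log(0.78/0.39)

pH = 7.92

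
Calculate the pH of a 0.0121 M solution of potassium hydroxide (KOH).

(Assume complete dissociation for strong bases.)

[OH⁻] = 0.0121 M for strong base. pOH = -log[OH⁻] = 1.92, pH = 14 - pOH

pH = 12.08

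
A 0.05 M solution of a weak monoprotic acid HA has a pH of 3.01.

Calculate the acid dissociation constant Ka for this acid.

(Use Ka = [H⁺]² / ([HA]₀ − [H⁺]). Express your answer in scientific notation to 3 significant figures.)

[H⁺] = 10^(−pH) = 10^(−3.01) = 9.772e-04 M. For HA ⇌ H⁺ + A⁻, Ka = [H⁺][A⁻]/[HA] = [H⁺]² / ([HA]₀ − [H⁺]) = (9.772e-04)² / (0.05 − 9.772e-04) = 1.95e-05.

K_a = 1.95e-05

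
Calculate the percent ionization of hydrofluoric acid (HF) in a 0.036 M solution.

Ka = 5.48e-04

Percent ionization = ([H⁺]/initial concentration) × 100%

Using Ka equilibrium: x² + Ka×x - Ka×C = 0. Solving: [H⁺] = 4.1761e-03. Percent = (4.1761e-03/0.036) × 100

Percent ionization = 11.6%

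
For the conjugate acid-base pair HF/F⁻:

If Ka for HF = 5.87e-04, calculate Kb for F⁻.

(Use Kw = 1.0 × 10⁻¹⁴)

For a conjugate pair Ka × Kb = Kw, so Kb = Kw/Ka = 1.0 × 10⁻¹⁴ / 5.87e-04 = 1.70e-11.

K_b = 1.70e-11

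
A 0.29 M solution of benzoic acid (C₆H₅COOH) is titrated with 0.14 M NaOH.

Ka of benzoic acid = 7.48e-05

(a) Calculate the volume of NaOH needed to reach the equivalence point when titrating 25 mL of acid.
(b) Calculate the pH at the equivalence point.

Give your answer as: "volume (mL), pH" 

moles acid = 0.29 × 25/1000 = 0.00725 mol; V_base = moles/0.14 × 1000 = 51.8 mL. At equivalence only the conjugate base is present: [A⁻] = 0.00725/0.077 = 9.4419e-02 M. Kb = Kw/Ka = 1.34e-10; [OH⁻] = √(Kb × [A⁻]) = 3.5529e-06; pOH = 5.45; pH = 14 - pOH = 8.55.

V = 51.8 mL, pH = 8.55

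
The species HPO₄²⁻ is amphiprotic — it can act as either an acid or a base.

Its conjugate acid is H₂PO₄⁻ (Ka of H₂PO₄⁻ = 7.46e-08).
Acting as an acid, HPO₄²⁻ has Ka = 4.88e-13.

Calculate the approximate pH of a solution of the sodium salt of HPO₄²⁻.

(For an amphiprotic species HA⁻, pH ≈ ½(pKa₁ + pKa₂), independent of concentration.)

pKa₁ = -log(7.46e-08) = 7.13; pKa₂ = -log(4.88e-13) = 12.31. For an amphiprotic species, pH ≈ ½(pKa₁ + pKa₂) = ½(7.13 + 12.31) = 9.72.

pH = 9.72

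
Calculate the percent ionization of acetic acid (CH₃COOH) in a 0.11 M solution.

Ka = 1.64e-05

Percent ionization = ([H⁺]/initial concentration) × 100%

Using Ka equilibrium: x² + Ka×x - Ka×C = 0. Solving: [H⁺] = 1.3350e-03. Percent = (1.3350e-03/0.11) × 100

Percent ionization = 1.21%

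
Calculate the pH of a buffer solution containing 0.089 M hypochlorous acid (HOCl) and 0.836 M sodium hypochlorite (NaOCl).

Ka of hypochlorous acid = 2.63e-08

pKa = -log(2.63e-08) = 7.58. pH = pKa + log([A⁻]/[HA]) = 7.58 + log(0.836/0.089)

pH = 8.55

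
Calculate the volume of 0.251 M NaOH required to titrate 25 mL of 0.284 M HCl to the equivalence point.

At equivalence: moles acid = moles base. moles HCl = 0.284 × 25/1000 = 0.0071 mol. V_base = moles / 0.251 × 1000 = 28.3 mL.

V_{base} = 28.3 mL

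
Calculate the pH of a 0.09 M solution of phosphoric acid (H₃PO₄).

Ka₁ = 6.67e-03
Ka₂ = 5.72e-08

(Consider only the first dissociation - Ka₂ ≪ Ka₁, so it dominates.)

First dissociation dominates. From Ka₁ = [H⁺][HA⁻]/[H₂A], x² + Ka₁·x − Ka₁·C = 0 with C = 0.09 M and Ka₁ = 6.67e-03. Solving: [H⁺] = (−Ka₁ + √(Ka₁² + 4·Ka₁·C)) / 2 = 2.1392e-02 M. pH = -log(2.1392e-02) = 1.67.

pH = 1.67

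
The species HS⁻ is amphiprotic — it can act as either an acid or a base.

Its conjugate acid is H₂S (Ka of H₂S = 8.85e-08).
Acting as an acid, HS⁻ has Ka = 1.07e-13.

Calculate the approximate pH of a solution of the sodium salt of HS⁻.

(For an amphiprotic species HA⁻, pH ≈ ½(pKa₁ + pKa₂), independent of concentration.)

pKa₁ = -log(8.85e-08) = 7.05; pKa₂ = -log(1.07e-13) = 12.97. For an amphiprotic species, pH ≈ ½(pKa₁ + pKa₂) = ½(7.05 + 12.97) = 10.01.

pH = 10.01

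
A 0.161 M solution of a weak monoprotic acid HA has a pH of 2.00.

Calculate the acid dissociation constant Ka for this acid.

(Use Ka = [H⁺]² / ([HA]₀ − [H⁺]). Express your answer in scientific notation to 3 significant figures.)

[H⁺] = 10^(−pH) = 10^(−2.00) = 1.000e-02 M. For HA ⇌ H⁺ + A⁻, Ka = [H⁺][A⁻]/[HA] = [H⁺]² / ([HA]₀ − [H⁺]) = (1.000e-02)² / (0.161 − 1.000e-02) = 6.62e-04.

K_a = 6.62e-04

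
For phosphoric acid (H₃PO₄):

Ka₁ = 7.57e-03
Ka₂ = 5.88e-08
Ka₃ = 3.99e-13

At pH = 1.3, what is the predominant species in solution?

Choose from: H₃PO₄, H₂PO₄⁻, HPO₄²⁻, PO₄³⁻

pKa₁ = 2.12, pKa₂ = 7.23, pKa₃ = 12.40. For a polyprotic acid the predominant species crosses at each pKa: below pKa_n the protonated form dominates, above it the deprotonated form does. At pH = 1.3, the predominant species is H₃PO₄.

H₃PO₄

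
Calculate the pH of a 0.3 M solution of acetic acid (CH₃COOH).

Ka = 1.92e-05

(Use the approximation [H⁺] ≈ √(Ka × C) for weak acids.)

[H⁺] = √(Ka × C) = √(1.92e-05 × 0.3) = 2.4000e-03. pH = -log(2.4000e-03)

pH = 2.62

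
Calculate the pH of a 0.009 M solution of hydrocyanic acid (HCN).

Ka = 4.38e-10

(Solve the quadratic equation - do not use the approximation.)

x² + Ka×x - Ka×C = 0. Using quadratic formula: [H⁺] = 1.9852e-06

pH = 5.70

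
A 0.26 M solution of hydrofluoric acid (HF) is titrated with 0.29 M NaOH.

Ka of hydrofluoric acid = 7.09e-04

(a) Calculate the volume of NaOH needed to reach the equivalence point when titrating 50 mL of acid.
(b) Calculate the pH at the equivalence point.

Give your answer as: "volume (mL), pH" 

moles acid = 0.26 × 50/1000 = 0.013 mol; V_base = moles/0.29 × 1000 = 44.8 mL. At equivalence only the conjugate base is present: [A⁻] = 0.013/0.095 = 1.3709e-01 M. Kb = Kw/Ka = 1.41e-11; [OH⁻] = √(Kb × [A⁻]) = 1.3905e-06; pOH = 5.86; pH = 14 - pOH = 8.14.

V = 44.8 mL, pH = 8.14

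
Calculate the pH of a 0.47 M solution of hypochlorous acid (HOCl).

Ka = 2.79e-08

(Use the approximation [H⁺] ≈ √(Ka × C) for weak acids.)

[H⁺] = √(Ka × C) = √(2.79e-08 × 0.47) = 1.1451e-04. pH = -log(1.1451e-04)

pH = 3.94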